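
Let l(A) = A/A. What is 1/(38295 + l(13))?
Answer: 1/38296 ≈ 2.6112e-5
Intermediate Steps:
l(A) = 1
1/(38295 + l(13)) = 1/(38295 + 1) = 1/38296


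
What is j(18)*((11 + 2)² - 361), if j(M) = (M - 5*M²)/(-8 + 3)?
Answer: -307584/5 ≈ -61517.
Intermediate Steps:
j(M) = M² - M/5 (j(M) = (M - 5*M²)/(-5) = (M - 5*M²)*(-⅕) = M² - M/5)
j(18)*((11 + 2)² - 361) = (18*(-⅕ + 18))*((11 + 2)² - 361) = (18*(89/5))*(13² - 361) = 1602*(169 - 361)/5 = (1602/5)*(-192) = -307584/5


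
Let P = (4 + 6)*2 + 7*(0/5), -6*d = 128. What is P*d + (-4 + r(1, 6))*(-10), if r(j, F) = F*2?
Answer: -1520/3 ≈ -506.67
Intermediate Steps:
d = -64/3 (d = -⅙*128 = -64/3 ≈ -21.333)
r(j, F) = 2*F
P = 20 (P = 10*2 + 7*(0*(⅕)) = 20 + 7*0 = 20 + 0 = 20)
P*d + (-4 + r(1, 6))*(-10) = 20*(-64/3) + (-4 + 2*6)*(-10) = -1280/3 + (-4 + 12)*(-10) = -1280/3 + 8*(-10) = -1280/3 - 80 = -1520/3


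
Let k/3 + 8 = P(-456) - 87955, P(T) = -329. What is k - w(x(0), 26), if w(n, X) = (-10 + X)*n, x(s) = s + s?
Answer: -264876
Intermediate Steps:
x(s) = 2*s
w(n, X) = n*(-10 + X)
k = -264876 (k = -24 + 3*(-329 - 87955) = -24 + 3*(-88284) = -24 - 264852 = -264876)
k - w(x(0), 26) = -264876 - 2*0*(-10 + 26) = -264876 - 0*16 = -264876 - 1*0 = -264876 + 0 = -264876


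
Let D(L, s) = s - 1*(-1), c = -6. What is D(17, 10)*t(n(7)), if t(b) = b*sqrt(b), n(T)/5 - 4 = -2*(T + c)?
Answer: 110*sqrt(10) ≈ 347.85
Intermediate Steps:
n(T) = 80 - 10*T (n(T) = 20 + 5*(-2*(T - 6)) = 20 + 5*(-2*(-6 + T)) = 20 + 5*(12 - 2*T) = 20 + (60 - 10*T) = 80 - 10*T)
D(L, s) = 1 + s (D(L, s) = s + 1 = 1 + s)
t(b) = b**(3/2)
D(17, 10)*t(n(7)) = (1 + 10)*(80 - 10*7)**(3/2) = 11*(80 - 70)**(3/2) = 11*10**(3/2) = 11*(10*sqrt(10)) = 110*sqrt(10)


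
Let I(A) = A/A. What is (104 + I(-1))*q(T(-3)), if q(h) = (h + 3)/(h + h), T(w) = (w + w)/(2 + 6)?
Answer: -315/2 ≈ -157.50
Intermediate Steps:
I(A) = 1
T(w) = w/4 (T(w) = (2*w)/8 = (2*w)*(⅛) = w/4)
q(h) = (3 + h)/(2*h) (q(h) = (3 + h)/((2*h)) = (3 + h)*(1/(2*h)) = (3 + h)/(2*h))
(104 + I(-1))*q(T(-3)) = (104 + 1)*((3 + (¼)*(-3))/(2*(((¼)*(-3))))) = 105*((3 - ¾)/(2*(-¾))) = 105*((½)*(-4/3)*(9/4)) = 105*(-3/2) = -315/2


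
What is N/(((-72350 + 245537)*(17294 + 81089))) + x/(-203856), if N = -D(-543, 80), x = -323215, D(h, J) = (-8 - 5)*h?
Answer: 611905328970779/385936931570064 ≈ 1.5855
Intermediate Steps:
D(h, J) = -13*h
N = -7059 (N = -(-13)*(-543) = -1*7059 = -7059)
N/(((-72350 + 245537)*(17294 + 81089))) + x/(-203856) = -7059*1/((-72350 + 245537)*(17294 + 81089)) - 323215/(-203856) = -7059/(173187*98383) - 323215*(-1/203856) = -7059/17038656621 + 323215/203856 = -7059*1/17038656621 + 323215/203856 = -2353/5679552207 + 323215/203856 = 611905328970779/385936931570064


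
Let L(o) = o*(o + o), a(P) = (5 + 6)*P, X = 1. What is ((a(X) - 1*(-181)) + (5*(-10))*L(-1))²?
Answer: 8464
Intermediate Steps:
a(P) = 11*P
L(o) = 2*o² (L(o) = o*(2*o) = 2*o²)
((a(X) - 1*(-181)) + (5*(-10))*L(-1))² = ((11*1 - 1*(-181)) + (5*(-10))*(2*(-1)²))² = ((11 + 181) - 100)² = (192 - 50*2)² = (192 - 100)² = 92² = 8464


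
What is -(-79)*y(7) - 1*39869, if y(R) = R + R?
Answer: -38763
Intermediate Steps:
y(R) = 2*R
-(-79)*y(7) - 1*39869 = -(-79)*2*7 - 1*39869 = -(-79)*14 - 39869 = -79*(-14) - 39869 = 1106 - 39869 = -38763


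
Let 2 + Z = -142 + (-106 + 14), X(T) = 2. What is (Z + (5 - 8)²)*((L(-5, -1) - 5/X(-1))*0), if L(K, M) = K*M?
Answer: 0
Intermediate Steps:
Z = -236 (Z = -2 + (-142 + (-106 + 14)) = -2 + (-142 - 92) = -2 - 234 = -236)
(Z + (5 - 8)²)*((L(-5, -1) - 5/X(-1))*0) = (-236 + (5 - 8)²)*((-5*(-1) - 5/2)*0) = (-236 + (-3)²)*((5 - 5*½)*0) = (-236 + 9)*((5 - 5/2)*0) = -1135*0/2 = -227*0 = 0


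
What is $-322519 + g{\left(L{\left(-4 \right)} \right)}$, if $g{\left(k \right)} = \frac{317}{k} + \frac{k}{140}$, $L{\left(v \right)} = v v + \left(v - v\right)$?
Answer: $- \frac{180599481}{560} \approx -3.225 \cdot 10^{5}$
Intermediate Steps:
$L{\left(v \right)} = v^{2}$ ($L{\left(v \right)} = v^{2} + 0 = v^{2}$)
$g{\left(k \right)} = \frac{317}{k} + \frac{k}{140}$ ($g{\left(k \right)} = \frac{317}{k} + k \frac{1}{140} = \frac{317}{k} + \frac{k}{140}$)
$-322519 + g{\left(L{\left(-4 \right)} \right)} = -322519 + \left(\frac{317}{\left(-4\right)^{2}} + \frac{\left(-4\right)^{2}}{140}\right) = -322519 + \left(\frac{317}{16} + \frac{1}{140} \cdot 16\right) = -322519 + \left(317 \cdot \frac{1}{16} + \frac{4}{35}\right) = -322519 + \left(\frac{317}{16} + \frac{4}{35}\right) = -322519 + \frac{11159}{560} = - \frac{180599481}{560}$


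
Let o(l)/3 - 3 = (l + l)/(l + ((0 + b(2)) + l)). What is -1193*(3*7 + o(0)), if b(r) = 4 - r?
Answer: -35790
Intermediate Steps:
o(l) = 9 + 6*l/(2 + 2*l) (o(l) = 9 + 3*((l + l)/(l + ((0 + (4 - 1*2)) + l))) = 9 + 3*((2*l)/(l + ((0 + (4 - 2)) + l))) = 9 + 3*((2*l)/(l + ((0 + 2) + l))) = 9 + 3*((2*l)/(l + (2 + l))) = 9 + 3*((2*l)/(2 + 2*l)) = 9 + 3*(2*l/(2 + 2*l)) = 9 + 6*l/(2 + 2*l))
-1193*(3*7 + o(0)) = -1193*(3*7 + 3*(3 + 4*0)/(1 + 0)) = -1193*(21 + 3*(3 + 0)/1) = -1193*(21 + 3*1*3) = -1193*(21 + 9) = -1193*30 = -35790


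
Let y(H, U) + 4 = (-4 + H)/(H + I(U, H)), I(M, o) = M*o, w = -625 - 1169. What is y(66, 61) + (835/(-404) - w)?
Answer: 23836927/13332 ≈ 1787.9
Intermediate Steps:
w = -1794
y(H, U) = -4 + (-4 + H)/(H + H*U) (y(H, U) = -4 + (-4 + H)/(H + U*H) = -4 + (-4 + H)/(H + H*U))
y(66, 61) + (835/(-404) - w) = (-4 - 3*66 - 4*66*61)/(66*(1 + 61)) + (835/(-404) - 1*(-1794)) = (1/66)*(-4 - 198 - 16104)/62 + (835*(-1/404) + 1794) = (1/66)*(1/62)*(-16306) + (-835/404 + 1794) = -263/66 + 723941/404 = 23836927/13332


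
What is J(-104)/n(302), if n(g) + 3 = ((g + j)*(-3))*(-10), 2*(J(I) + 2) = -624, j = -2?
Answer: -314/8997 ≈ -0.034901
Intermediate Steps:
J(I) = -314 (J(I) = -2 + (½)*(-624) = -2 - 312 = -314)
n(g) = -63 + 30*g (n(g) = -3 + ((g - 2)*(-3))*(-10) = -3 + ((-2 + g)*(-3))*(-10) = -3 + (6 - 3*g)*(-10) = -3 + (-60 + 30*g) = -63 + 30*g)
J(-104)/n(302) = -314/(-63 + 30*302) = -314/(-63 + 9060) = -314/8997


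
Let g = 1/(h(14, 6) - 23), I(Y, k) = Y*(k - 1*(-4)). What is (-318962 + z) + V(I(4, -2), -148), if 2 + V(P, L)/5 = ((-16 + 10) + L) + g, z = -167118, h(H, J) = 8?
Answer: -1460581/3 ≈ -4.8686e+5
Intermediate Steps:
I(Y, k) = Y*(4 + k) (I(Y, k) = Y*(k + 4) = Y*(4 + k))
g = -1/15 (g = 1/(8 - 23) = 1/(-15) = -1/15 ≈ -0.066667)
V(P, L) = -121/3 + 5*L (V(P, L) = -10 + 5*(((-16 + 10) + L) - 1/15) = -10 + 5*((-6 + L) - 1/15) = -10 + 5*(-91/15 + L) = -10 + (-91/3 + 5*L) = -121/3 + 5*L)
(-318962 + z) + V(I(4, -2), -148) = (-318962 - 167118) + (-121/3 + 5*(-148)) = -486080 + (-121/3 - 740) = -486080 - 2341/3 = -1460581/3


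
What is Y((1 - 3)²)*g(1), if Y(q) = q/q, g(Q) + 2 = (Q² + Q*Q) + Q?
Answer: 1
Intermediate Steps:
g(Q) = -2 + Q + 2*Q² (g(Q) = -2 + ((Q² + Q*Q) + Q) = -2 + ((Q² + Q²) + Q) = -2 + (2*Q² + Q) = -2 + (Q + 2*Q²) = -2 + Q + 2*Q²)
Y(q) = 1
Y((1 - 3)²)*g(1) = 1*(-2 + 1 + 2*1²) = 1*(-2 + 1 + 2*1) = 1*(-2 + 1 + 2) = 1*1 = 1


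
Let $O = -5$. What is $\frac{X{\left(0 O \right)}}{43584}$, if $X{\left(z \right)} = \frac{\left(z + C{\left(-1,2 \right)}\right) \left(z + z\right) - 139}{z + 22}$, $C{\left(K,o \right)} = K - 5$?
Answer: $- \frac{139}{958848} \approx -0.00014497$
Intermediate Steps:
$C{\left(K,o \right)} = -5 + K$ ($C{\left(K,o \right)} = K - 5 = -5 + K$)
$X{\left(z \right)} = \frac{-139 + 2 z \left(-6 + z\right)}{22 + z}$ ($X{\left(z \right)} = \frac{\left(z - 6\right) \left(z + z\right) - 139}{z + 22} = \frac{\left(z - 6\right) 2 z - 139}{22 + z} = \frac{\left(-6 + z\right) 2 z - 139}{22 + z} = \frac{2 z \left(-6 + z\right) - 139}{22 + z} = \frac{-139 + 2 z \left(-6 + z\right)}{22 + z}$)
$\frac{X{\left(0 O \right)}}{43584} = \frac{\frac{1}{22 + 0 \left(-5\right)} \left(-139 - 12 \cdot 0 \left(-5\right) + 2 \left(0 \left(-5\right)\right)^{2}\right)}{43584} = \frac{-139 - 0 + 2 \cdot 0^{2}}{22 + 0} \cdot \frac{1}{43584} = \frac{-139 + 0 + 2 \cdot 0}{22} \cdot \frac{1}{43584} = \frac{-139 + 0 + 0}{22} \cdot \frac{1}{43584} = \frac{1}{22} \left(-139\right) \frac{1}{43584} = \left(- \frac{139}{22}\right) \frac{1}{43584} = - \frac{139}{958848}$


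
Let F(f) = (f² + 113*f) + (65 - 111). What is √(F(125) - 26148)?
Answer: 2*√889 ≈ 59.632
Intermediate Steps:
F(f) = -46 + f² + 113*f (F(f) = (f² + 113*f) - 46 = -46 + f² + 113*f)
√(F(125) - 26148) = √((-46 + 125² + 113*125) - 26148) = √((-46 + 15625 + 14125) - 26148) = √(29704 - 26148) = √3556 = 2*√889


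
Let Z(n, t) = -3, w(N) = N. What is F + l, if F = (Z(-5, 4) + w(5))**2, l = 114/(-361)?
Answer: 70/19 ≈ 3.6842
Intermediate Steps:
l = -6/19 (l = 114*(-1/361) = -6/19 ≈ -0.31579)
F = 4 (F = (-3 + 5)**2 = 2**2 = 4)
F + l = 4 - 6/19 = 70/19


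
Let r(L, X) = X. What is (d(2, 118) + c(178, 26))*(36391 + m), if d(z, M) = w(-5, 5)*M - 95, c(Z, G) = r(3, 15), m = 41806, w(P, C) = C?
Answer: 39880470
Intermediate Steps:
c(Z, G) = 15
d(z, M) = -95 + 5*M (d(z, M) = 5*M - 95 = -95 + 5*M)
(d(2, 118) + c(178, 26))*(36391 + m) = ((-95 + 5*118) + 15)*(36391 + 41806) = ((-95 + 590) + 15)*78197 = (495 + 15)*78197 = 510*78197 = 39880470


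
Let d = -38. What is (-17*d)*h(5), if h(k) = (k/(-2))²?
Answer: 8075/2 ≈ 4037.5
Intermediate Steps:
h(k) = k²/4 (h(k) = (k*(-½))² = (-k/2)² = k²/4)
(-17*d)*h(5) = (-17*(-38))*((¼)*5²) = 646*((¼)*25) = 646*(25/4) = 8075/2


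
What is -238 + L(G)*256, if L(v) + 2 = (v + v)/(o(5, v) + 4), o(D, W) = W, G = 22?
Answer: -4118/13 ≈ -316.77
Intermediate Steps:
L(v) = -2 + 2*v/(4 + v) (L(v) = -2 + (v + v)/(v + 4) = -2 + (2*v)/(4 + v) = -2 + 2*v/(4 + v))
-238 + L(G)*256 = -238 - 8/(4 + 22)*256 = -238 - 8/26*256 = -238 - 8*1/26*256 = -238 - 4/13*256 = -238 - 1024/13 = -4118/13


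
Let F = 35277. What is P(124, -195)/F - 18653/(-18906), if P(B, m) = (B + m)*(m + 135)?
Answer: 10703789/9665898 ≈ 1.1074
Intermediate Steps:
P(B, m) = (135 + m)*(B + m) (P(B, m) = (B + m)*(135 + m) = (135 + m)*(B + m))
P(124, -195)/F - 18653/(-18906) = ((-195)**2 + 135*124 + 135*(-195) + 124*(-195))/35277 - 18653/(-18906) = (38025 + 16740 - 26325 - 24180)*(1/35277) - 18653*(-1/18906) = 4260*(1/35277) + 811/822 = 1420/11759 + 811/822 = 10703789/9665898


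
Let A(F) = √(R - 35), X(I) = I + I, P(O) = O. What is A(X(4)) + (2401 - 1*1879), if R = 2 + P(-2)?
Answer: 522 + I*√35 ≈ 522.0 + 5.9161*I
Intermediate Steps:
R = 0 (R = 2 - 2 = 0)
X(I) = 2*I
A(F) = I*√35 (A(F) = √(0 - 35) = √(-35) = I*√35)
A(X(4)) + (2401 - 1*1879) = I*√35 + (2401 - 1*1879) = I*√35 + (2401 - 1879) = I*√35 + 522 = 522 + I*√35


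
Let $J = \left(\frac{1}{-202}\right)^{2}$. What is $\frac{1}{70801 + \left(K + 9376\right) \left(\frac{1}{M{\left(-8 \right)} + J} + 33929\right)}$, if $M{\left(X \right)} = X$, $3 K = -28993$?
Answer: $- \frac{979293}{9510917730982} \approx -1.0297 \cdot 10^{-7}$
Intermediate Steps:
$K = - \frac{28993}{3}$ ($K = \frac{1}{3} \left(-28993\right) = - \frac{28993}{3} \approx -9664.3$)
$J = \frac{1}{40804}$ ($J = \left(- \frac{1}{202}\right)^{2} = \frac{1}{40804} \approx 2.4507 \cdot 10^{-5}$)
$\frac{1}{70801 + \left(K + 9376\right) \left(\frac{1}{M{\left(-8 \right)} + J} + 33929\right)} = \frac{1}{70801 + \left(- \frac{28993}{3} + 9376\right) \left(\frac{1}{-8 + \frac{1}{40804}} + 33929\right)} = \frac{1}{70801 - \frac{865 \left(\frac{1}{- \frac{326431}{40804}} + 33929\right)}{3}} = \frac{1}{70801 - \frac{865 \left(- \frac{40804}{326431} + 33929\right)}{3}} = \frac{1}{70801 - \frac{9580252654675}{979293}} = \frac{1}{- \frac{9510917730982}{979293}} = - \frac{979293}{9510917730982}$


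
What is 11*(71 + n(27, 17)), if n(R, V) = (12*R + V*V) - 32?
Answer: 7172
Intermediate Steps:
n(R, V) = -32 + V**2 + 12*R (n(R, V) = (12*R + V**2) - 32 = (V**2 + 12*R) - 32 = -32 + V**2 + 12*R)
11*(71 + n(27, 17)) = 11*(71 + (-32 + 17**2 + 12*27)) = 11*(71 + (-32 + 289 + 324)) = 11*(71 + 581) = 11*652 = 7172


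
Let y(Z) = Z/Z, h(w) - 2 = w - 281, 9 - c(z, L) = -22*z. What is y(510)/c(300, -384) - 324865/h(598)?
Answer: -2147032466/2108271 ≈ -1018.4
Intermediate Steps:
c(z, L) = 9 + 22*z (c(z, L) = 9 - (-22)*z = 9 + 22*z)
h(w) = -279 + w (h(w) = 2 + (w - 281) = 2 + (-281 + w) = -279 + w)
y(Z) = 1
y(510)/c(300, -384) - 324865/h(598) = 1/(9 + 22*300) - 324865/(-279 + 598) = 1/(9 + 6600) - 324865/319 = 1/6609 - 324865*1/319 = 1*(1/6609) - 324865/319 = 1/6609 - 324865/319 = -2147032466/2108271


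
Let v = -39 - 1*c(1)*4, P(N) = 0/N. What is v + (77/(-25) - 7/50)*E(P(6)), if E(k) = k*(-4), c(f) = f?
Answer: -43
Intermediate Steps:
P(N) = 0
E(k) = -4*k
v = -43 (v = -39 - 1*1*4 = -39 - 4 = -43)
v + (77/(-25) - 7/50)*E(P(6)) = -43 + (77/(-25) - 7/50)*(-4*0) = -43 + (77*(-1/25) - 7*1/50)*0 = -43 + (-77/25 - 7/50)*0 = -43 - 161/50*0 = -43 + 0 = -43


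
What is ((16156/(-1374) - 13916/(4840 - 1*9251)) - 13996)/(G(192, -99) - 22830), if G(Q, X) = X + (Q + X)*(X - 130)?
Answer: 21219474169/67010284341 ≈ 0.31666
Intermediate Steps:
G(Q, X) = X + (-130 + X)*(Q + X) (G(Q, X) = X + (Q + X)*(-130 + X) = X + (-130 + X)*(Q + X))
((16156/(-1374) - 13916/(4840 - 1*9251)) - 13996)/(G(192, -99) - 22830) = ((16156/(-1374) - 13916/(4840 - 1*9251)) - 13996)/(((-99)² - 130*192 - 129*(-99) + 192*(-99)) - 22830) = ((16156*(-1/1374) - 13916/(4840 - 9251)) - 13996)/((9801 - 24960 + 12771 - 19008) - 22830) = ((-8078/687 - 13916/(-4411)) - 13996)/(-21396 - 22830) = ((-8078/687 - 13916*(-1/4411)) - 13996)/(-44226) = ((-8078/687 + 13916/4411) - 13996)*(-1/44226) = (-26071766/3030357 - 13996)*(-1/44226) = -42438948338/3030357*(-1/44226) = 21219474169/67010284341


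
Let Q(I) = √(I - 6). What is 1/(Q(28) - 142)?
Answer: -71/10071 - √22/20142 ≈ -0.0072828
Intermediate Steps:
Q(I) = √(-6 + I)
1/(Q(28) - 142) = 1/(√(-6 + 28) - 142) = 1/(√22 - 142) = 1/(-142 + √22)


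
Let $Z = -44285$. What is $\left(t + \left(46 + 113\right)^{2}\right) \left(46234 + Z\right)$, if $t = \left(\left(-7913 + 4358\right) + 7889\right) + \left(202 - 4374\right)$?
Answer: $49588407$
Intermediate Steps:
$t = 162$ ($t = \left(-3555 + 7889\right) + \left(202 - 4374\right) = 4334 - 4172 = 162$)
$\left(t + \left(46 + 113\right)^{2}\right) \left(46234 + Z\right) = \left(162 + \left(46 + 113\right)^{2}\right) \left(46234 - 44285\right) = \left(162 + 159^{2}\right) 1949 = \left(162 + 25281\right) 1949 = 25443 \cdot 1949 = 49588407$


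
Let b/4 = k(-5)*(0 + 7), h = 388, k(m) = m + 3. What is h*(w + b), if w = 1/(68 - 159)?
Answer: -1977636/91 ≈ -21732.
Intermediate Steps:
k(m) = 3 + m
w = -1/91 (w = 1/(-91) = -1/91 ≈ -0.010989)
b = -56 (b = 4*((3 - 5)*(0 + 7)) = 4*(-2*7) = 4*(-14) = -56)
h*(w + b) = 388*(-1/91 - 56) = 388*(-5097/91) = -1977636/91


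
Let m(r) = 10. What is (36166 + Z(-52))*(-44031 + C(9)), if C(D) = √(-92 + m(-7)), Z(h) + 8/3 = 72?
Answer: -1595477962 + 108706*I*√82/3 ≈ -1.5955e+9 + 3.2813e+5*I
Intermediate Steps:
Z(h) = 208/3 (Z(h) = -8/3 + 72 = 208/3)
C(D) = I*√82 (C(D) = √(-92 + 10) = √(-82) = I*√82)
(36166 + Z(-52))*(-44031 + C(9)) = (36166 + 208/3)*(-44031 + I*√82) = 108706*(-44031 + I*√82)/3 = -1595477962 + 108706*I*√82/3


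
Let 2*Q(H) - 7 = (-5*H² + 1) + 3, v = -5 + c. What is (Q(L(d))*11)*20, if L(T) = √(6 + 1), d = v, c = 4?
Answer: -2640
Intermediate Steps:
v = -1 (v = -5 + 4 = -1)
d = -1
L(T) = √7
Q(H) = 11/2 - 5*H²/2 (Q(H) = 7/2 + ((-5*H² + 1) + 3)/2 = 7/2 + ((1 - 5*H²) + 3)/2 = 7/2 + (4 - 5*H²)/2 = 7/2 + (2 - 5*H²/2) = 11/2 - 5*H²/2)
(Q(L(d))*11)*20 = ((11/2 - 5*(√7)²/2)*11)*20 = ((11/2 - 5/2*7)*11)*20 = ((11/2 - 35/2)*11)*20 = -12*11*20 = -132*20 = -2640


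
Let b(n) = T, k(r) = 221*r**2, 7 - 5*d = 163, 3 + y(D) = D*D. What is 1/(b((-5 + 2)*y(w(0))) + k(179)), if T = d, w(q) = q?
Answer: 5/35405149 ≈ 1.4122e-7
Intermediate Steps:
y(D) = -3 + D**2 (y(D) = -3 + D*D = -3 + D**2)
d = -156/5 (d = 7/5 - 1/5*163 = 7/5 - 163/5 = -156/5 ≈ -31.200)
T = -156/5 ≈ -31.200
b(n) = -156/5
1/(b((-5 + 2)*y(w(0))) + k(179)) = 1/(-156/5 + 221*179**2) = 1/(-156/5 + 221*32041) = 1/(-156/5 + 7081061) = 1/(35405149/5) = 5/35405149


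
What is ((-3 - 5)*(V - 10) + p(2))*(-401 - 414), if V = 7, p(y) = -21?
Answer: -2445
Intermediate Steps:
((-3 - 5)*(V - 10) + p(2))*(-401 - 414) = ((-3 - 5)*(7 - 10) - 21)*(-401 - 414) = (-8*(-3) - 21)*(-815) = (24 - 21)*(-815) = 3*(-815) = -2445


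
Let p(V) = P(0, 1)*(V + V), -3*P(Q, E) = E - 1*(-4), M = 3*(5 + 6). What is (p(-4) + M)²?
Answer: 19321/9 ≈ 2146.8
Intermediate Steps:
M = 33 (M = 3*11 = 33)
P(Q, E) = -4/3 - E/3 (P(Q, E) = -(E - 1*(-4))/3 = -(E + 4)/3 = -(4 + E)/3 = -4/3 - E/3)
p(V) = -10*V/3 (p(V) = (-4/3 - ⅓*1)*(V + V) = (-4/3 - ⅓)*(2*V) = -10*V/3)
(p(-4) + M)² = (-10/3*(-4) + 33)² = (40/3 + 33)² = (139/3)² = 19321/9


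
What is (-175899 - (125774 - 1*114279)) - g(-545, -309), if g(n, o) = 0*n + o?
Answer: -187085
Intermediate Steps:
g(n, o) = o (g(n, o) = 0 + o = o)
(-175899 - (125774 - 1*114279)) - g(-545, -309) = (-175899 - (125774 - 1*114279)) - 1*(-309) = (-175899 - (125774 - 114279)) + 309 = (-175899 - 1*11495) + 309 = (-175899 - 11495) + 309 = -187394 + 309 = -187085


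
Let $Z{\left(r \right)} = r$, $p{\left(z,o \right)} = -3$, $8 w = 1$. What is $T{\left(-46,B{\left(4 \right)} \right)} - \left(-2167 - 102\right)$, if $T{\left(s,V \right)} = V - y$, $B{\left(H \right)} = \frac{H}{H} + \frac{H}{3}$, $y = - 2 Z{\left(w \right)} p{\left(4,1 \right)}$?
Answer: $\frac{27247}{12} \approx 2270.6$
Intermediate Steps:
$w = \frac{1}{8}$ ($w = \frac{1}{8} \cdot 1 = \frac{1}{8} \approx 0.125$)
$y = \frac{3}{4}$ ($y = \left(-2\right) \frac{1}{8} \left(-3\right) = \left(- \frac{1}{4}\right) \left(-3\right) = \frac{3}{4} \approx 0.75$)
$B{\left(H \right)} = 1 + \frac{H}{3}$ ($B{\left(H \right)} = 1 + H \frac{1}{3} = 1 + \frac{H}{3}$)
$T{\left(s,V \right)} = - \frac{3}{4} + V$ ($T{\left(s,V \right)} = V - \frac{3}{4} = - \frac{3}{4} + V$)
$T{\left(-46,B{\left(4 \right)} \right)} - \left(-2167 - 102\right) = \left(- \frac{3}{4} + \left(1 + \frac{1}{3} \cdot 4\right)\right) - \left(-2167 - 102\right) = \left(- \frac{3}{4} + \left(1 + \frac{4}{3}\right)\right) - -2269 = \left(- \frac{3}{4} + \frac{7}{3}\right) + 2269 = \frac{19}{12} + 2269 = \frac{27247}{12}$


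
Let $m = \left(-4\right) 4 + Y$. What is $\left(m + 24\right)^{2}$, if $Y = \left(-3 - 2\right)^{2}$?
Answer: $1089$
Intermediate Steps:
$Y = 25$ ($Y = \left(-5\right)^{2} = 25$)
$m = 9$ ($m = \left(-4\right) 4 + 25 = -16 + 25 = 9$)
$\left(m + 24\right)^{2} = \left(9 + 24\right)^{2} = 33^{2} = 1089$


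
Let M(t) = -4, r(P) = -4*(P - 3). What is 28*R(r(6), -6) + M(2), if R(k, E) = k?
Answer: -340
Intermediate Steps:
r(P) = 12 - 4*P (r(P) = -4*(-3 + P) = 12 - 4*P)
28*R(r(6), -6) + M(2) = 28*(12 - 4*6) - 4 = 28*(12 - 24) - 4 = 28*(-12) - 4 = -336 - 4 = -340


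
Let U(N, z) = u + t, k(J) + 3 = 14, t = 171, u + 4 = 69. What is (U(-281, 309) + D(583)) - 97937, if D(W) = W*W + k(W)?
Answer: 242199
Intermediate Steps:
u = 65 (u = -4 + 69 = 65)
k(J) = 11 (k(J) = -3 + 14 = 11)
D(W) = 11 + W**2 (D(W) = W*W + 11 = W**2 + 11 = 11 + W**2)
U(N, z) = 236 (U(N, z) = 65 + 171 = 236)
(U(-281, 309) + D(583)) - 97937 = (236 + (11 + 583**2)) - 97937 = (236 + (11 + 339889)) - 97937 = (236 + 339900) - 97937 = 340136 - 97937 = 242199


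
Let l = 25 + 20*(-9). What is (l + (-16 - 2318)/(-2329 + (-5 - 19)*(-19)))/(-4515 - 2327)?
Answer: 287981/12815066 ≈ 0.022472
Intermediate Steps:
l = -155 (l = 25 - 180 = -155)
(l + (-16 - 2318)/(-2329 + (-5 - 19)*(-19)))/(-4515 - 2327) = (-155 + (-16 - 2318)/(-2329 + (-5 - 19)*(-19)))/(-4515 - 2327) = (-155 - 2334/(-2329 - 24*(-19)))/(-6842) = (-155 - 2334/(-2329 + 456))*(-1/6842) = (-155 - 2334/(-1873))*(-1/6842) = (-155 - 2334*(-1/1873))*(-1/6842) = (-155 + 2334/1873)*(-1/6842) = -287981/1873*(-1/6842) = 287981/12815066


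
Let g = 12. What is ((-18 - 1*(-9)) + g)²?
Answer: 9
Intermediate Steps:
((-18 - 1*(-9)) + g)² = ((-18 - 1*(-9)) + 12)² = ((-18 + 9) + 12)² = (-9 + 12)² = 3² = 9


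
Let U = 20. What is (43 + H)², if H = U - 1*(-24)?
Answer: 7569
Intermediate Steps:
H = 44 (H = 20 - 1*(-24) = 20 + 24 = 44)
(43 + H)² = (43 + 44)² = 87² = 7569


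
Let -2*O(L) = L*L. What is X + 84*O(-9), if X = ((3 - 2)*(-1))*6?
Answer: -3408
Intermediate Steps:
O(L) = -L²/2 (O(L) = -L*L/2 = -L²/2)
X = -6 (X = (1*(-1))*6 = -1*6 = -6)
X + 84*O(-9) = -6 + 84*(-½*(-9)²) = -6 + 84*(-½*81) = -6 + 84*(-81/2) = -6 - 3402 = -3408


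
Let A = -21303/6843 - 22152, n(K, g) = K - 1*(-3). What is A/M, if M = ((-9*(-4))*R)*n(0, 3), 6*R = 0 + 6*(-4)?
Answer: 16845271/328464 ≈ 51.285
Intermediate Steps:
n(K, g) = 3 + K (n(K, g) = K + 3 = 3 + K)
A = -50535813/2281 (A = -21303*1/6843 - 22152 = -7101/2281 - 22152 = -50535813/2281 ≈ -22155.)
R = -4 (R = (0 + 6*(-4))/6 = (0 - 24)/6 = (⅙)*(-24) = -4)
M = -432 (M = (-9*(-4)*(-4))*(3 + 0) = (36*(-4))*3 = -144*3 = -432)
A/M = -50535813/2281/(-432) = -50535813/2281*(-1/432) = 16845271/328464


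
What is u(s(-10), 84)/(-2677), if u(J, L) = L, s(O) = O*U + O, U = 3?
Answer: -84/2677 ≈ -0.031378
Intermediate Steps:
s(O) = 4*O (s(O) = O*3 + O = 3*O + O = 4*O)
u(s(-10), 84)/(-2677) = 84/(-2677) = 84*(-1/2677) = -84/2677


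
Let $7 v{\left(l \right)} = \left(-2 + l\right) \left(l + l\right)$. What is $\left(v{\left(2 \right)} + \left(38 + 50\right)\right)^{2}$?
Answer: $7744$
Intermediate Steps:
$v{\left(l \right)} = \frac{2 l \left(-2 + l\right)}{7}$ ($v{\left(l \right)} = \frac{\left(-2 + l\right) \left(l + l\right)}{7} = \frac{\left(-2 + l\right) 2 l}{7} = \frac{2 l \left(-2 + l\right)}{7}$)
$\left(v{\left(2 \right)} + \left(38 + 50\right)\right)^{2} = \left(\frac{2}{7} \cdot 2 \left(-2 + 2\right) + \left(38 + 50\right)\right)^{2} = \left(\frac{2}{7} \cdot 2 \cdot 0 + 88\right)^{2} = \left(0 + 88\right)^{2} = 88^{2} = 7744$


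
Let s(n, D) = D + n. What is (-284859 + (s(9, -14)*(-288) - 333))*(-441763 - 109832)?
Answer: 156516184440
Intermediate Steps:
(-284859 + (s(9, -14)*(-288) - 333))*(-441763 - 109832) = (-284859 + ((-14 + 9)*(-288) - 333))*(-441763 - 109832) = (-284859 + (-5*(-288) - 333))*(-551595) = (-284859 + (1440 - 333))*(-551595) = (-284859 + 1107)*(-551595) = -283752*(-551595) = 156516184440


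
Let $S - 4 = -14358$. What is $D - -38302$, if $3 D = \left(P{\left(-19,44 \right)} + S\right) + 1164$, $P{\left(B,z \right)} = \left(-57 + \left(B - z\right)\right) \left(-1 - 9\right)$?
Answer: $\frac{102916}{3} \approx 34305.0$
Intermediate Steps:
$P{\left(B,z \right)} = 570 - 10 B + 10 z$ ($P{\left(B,z \right)} = \left(-57 + B - z\right) \left(-10\right) = 570 - 10 B + 10 z$)
$S = -14354$ ($S = 4 - 14358 = -14354$)
$D = - \frac{11990}{3}$ ($D = \frac{\left(\left(570 - -190 + 10 \cdot 44\right) - 14354\right) + 1164}{3} = \frac{\left(\left(570 + 190 + 440\right) - 14354\right) + 1164}{3} = \frac{\left(1200 - 14354\right) + 1164}{3} = \frac{-13154 + 1164}{3} = \frac{1}{3} \left(-11990\right) = - \frac{11990}{3} \approx -3996.7$)
$D - -38302 = - \frac{11990}{3} - -38302 = - \frac{11990}{3} + 38302 = \frac{102916}{3}$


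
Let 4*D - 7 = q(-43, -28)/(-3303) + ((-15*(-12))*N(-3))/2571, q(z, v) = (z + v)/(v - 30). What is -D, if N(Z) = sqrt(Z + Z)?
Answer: -1340947/766296 - 15*I*sqrt(6)/857 ≈ -1.7499 - 0.042873*I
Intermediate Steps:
N(Z) = sqrt(2)*sqrt(Z) (N(Z) = sqrt(2*Z) = sqrt(2)*sqrt(Z))
q(z, v) = (v + z)/(-30 + v)
D = 1340947/766296 + 15*I*sqrt(6)/857 (D = 7/4 + (((-28 - 43)/(-30 - 28))/(-3303) + ((-15*(-12))*(sqrt(2)*sqrt(-3)))/2571)/4 = 7/4 + ((-71/(-58))*(-1/3303) + (180*(sqrt(2)*(I*sqrt(3))))*(1/2571))/4 = 7/4 + (-1/58*(-71)*(-1/3303) + (180*(I*sqrt(6)))*(1/2571))/4 = 7/4 + ((71/58)*(-1/3303) + (180*I*sqrt(6))*(1/2571))/4 = 7/4 + (-71/191574 + 60*I*sqrt(6)/857)/4 = 7/4 + (-71/766296 + 15*I*sqrt(6)/857) = 1340947/766296 + 15*I*sqrt(6)/857 ≈ 1.7499 + 0.042873*I)
-D = -(1340947/766296 + 15*I*sqrt(6)/857) = -1340947/766296 - 15*I*sqrt(6)/857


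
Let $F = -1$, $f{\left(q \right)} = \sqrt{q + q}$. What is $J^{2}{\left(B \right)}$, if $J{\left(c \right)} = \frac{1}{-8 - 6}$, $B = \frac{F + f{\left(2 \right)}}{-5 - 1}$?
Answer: $\frac{1}{196} \approx 0.005102$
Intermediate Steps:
$f{\left(q \right)} = \sqrt{2} \sqrt{q}$ ($f{\left(q \right)} = \sqrt{2 q} = \sqrt{2} \sqrt{q}$)
$B = - \frac{1}{6}$ ($B = \frac{-1 + \sqrt{2} \sqrt{2}}{-5 - 1} = \frac{-1 + 2}{-6} = 1 \left(- \frac{1}{6}\right) = - \frac{1}{6} \approx -0.16667$)
$J{\left(c \right)} = - \frac{1}{14}$ ($J{\left(c \right)} = \frac{1}{-14} = - \frac{1}{14}$)
$J^{2}{\left(B \right)} = \left(- \frac{1}{14}\right)^{2} = \frac{1}{196}$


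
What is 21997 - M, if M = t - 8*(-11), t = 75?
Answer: 21834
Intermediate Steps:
M = 163 (M = 75 - 8*(-11) = 75 + 88 = 163)
21997 - M = 21997 - 1*163 = 21997 - 163 = 21834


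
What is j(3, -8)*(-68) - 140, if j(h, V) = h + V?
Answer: 200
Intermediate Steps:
j(h, V) = V + h
j(3, -8)*(-68) - 140 = (-8 + 3)*(-68) - 140 = -5*(-68) - 140 = 340 - 140 = 200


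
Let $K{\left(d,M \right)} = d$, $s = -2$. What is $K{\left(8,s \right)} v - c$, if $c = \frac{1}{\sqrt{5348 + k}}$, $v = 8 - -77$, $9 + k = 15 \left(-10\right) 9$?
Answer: $680 - \frac{\sqrt{3989}}{3989} \approx 679.98$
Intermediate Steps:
$k = -1359$ ($k = -9 + 15 \left(-10\right) 9 = -9 - 1350 = -1359$)
$v = 85$ ($v = 8 + 77 = 85$)
$c = \frac{\sqrt{3989}}{3989}$ ($c = \frac{1}{\sqrt{5348 - 1359}} = \frac{1}{\sqrt{3989}} = \frac{\sqrt{3989}}{3989} \approx 0.015833$)
$K{\left(8,s \right)} v - c = 8 \cdot 85 - \frac{\sqrt{3989}}{3989} = 680 - \frac{\sqrt{3989}}{3989}$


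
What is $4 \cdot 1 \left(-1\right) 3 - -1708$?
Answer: $1696$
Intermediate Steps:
$4 \cdot 1 \left(-1\right) 3 - -1708 = 4 \left(-1\right) 3 + 1708 = \left(-4\right) 3 + 1708 = -12 + 1708 = 1696$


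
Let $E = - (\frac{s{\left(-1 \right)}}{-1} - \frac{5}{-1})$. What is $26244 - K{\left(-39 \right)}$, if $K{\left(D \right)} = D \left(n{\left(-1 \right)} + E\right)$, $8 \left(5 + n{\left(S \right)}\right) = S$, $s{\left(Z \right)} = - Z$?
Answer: $\frac{207105}{8} \approx 25888.0$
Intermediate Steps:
$n{\left(S \right)} = -5 + \frac{S}{8}$
$E = -4$ ($E = - (\frac{\left(-1\right) \left(-1\right)}{-1} - \frac{5}{-1}) = - (1 \left(-1\right) - -5) = - (-1 + 5) = \left(-1\right) 4 = -4$)
$K{\left(D \right)} = - \frac{73 D}{8}$ ($K{\left(D \right)} = D \left(\left(-5 + \frac{1}{8} \left(-1\right)\right) - 4\right) = D \left(\left(-5 - \frac{1}{8}\right) - 4\right) = D \left(- \frac{41}{8} - 4\right) = D \left(- \frac{73}{8}\right) = - \frac{73 D}{8}$)
$26244 - K{\left(-39 \right)} = 26244 - \left(- \frac{73}{8}\right) \left(-39\right) = 26244 - \frac{2847}{8} = \frac{207105}{8}$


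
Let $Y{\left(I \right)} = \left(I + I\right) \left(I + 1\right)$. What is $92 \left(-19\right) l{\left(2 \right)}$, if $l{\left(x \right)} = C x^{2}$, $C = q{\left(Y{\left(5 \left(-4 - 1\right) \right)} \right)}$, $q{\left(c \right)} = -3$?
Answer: $20976$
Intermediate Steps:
$Y{\left(I \right)} = 2 I \left(1 + I\right)$
$C = -3$
$l{\left(x \right)} = - 3 x^{2}$
$92 \left(-19\right) l{\left(2 \right)} = 92 \left(-19\right) \left(- 3 \cdot 2^{2}\right) = - 1748 \left(\left(-3\right) 4\right) = \left(-1748\right) \left(-12\right) = 20976$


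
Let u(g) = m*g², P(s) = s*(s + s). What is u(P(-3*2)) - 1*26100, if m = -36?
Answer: -212724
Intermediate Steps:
P(s) = 2*s² (P(s) = s*(2*s) = 2*s²)
u(g) = -36*g²
u(P(-3*2)) - 1*26100 = -36*(2*(-3*2)²)² - 1*26100 = -36*(2*(-6)²)² - 26100 = -36*(2*36)² - 26100 = -36*72² - 26100 = -36*5184 - 26100 = -186624 - 26100 = -212724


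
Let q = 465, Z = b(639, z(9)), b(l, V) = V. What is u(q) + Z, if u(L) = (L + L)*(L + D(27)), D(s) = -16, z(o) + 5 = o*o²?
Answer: 418294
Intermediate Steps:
z(o) = -5 + o³ (z(o) = -5 + o*o² = -5 + o³)
Z = 724 (Z = -5 + 9³ = -5 + 729 = 724)
u(L) = 2*L*(-16 + L) (u(L) = (L + L)*(L - 16) = (2*L)*(-16 + L) = 2*L*(-16 + L))
u(q) + Z = 2*465*(-16 + 465) + 724 = 2*465*449 + 724 = 417570 + 724 = 418294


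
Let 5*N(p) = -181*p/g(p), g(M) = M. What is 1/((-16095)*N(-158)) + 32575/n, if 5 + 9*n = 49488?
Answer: 170815238308/28830725637 ≈ 5.9248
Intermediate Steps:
n = 49483/9 (n = -5/9 + (⅑)*49488 = -5/9 + 16496/3 = 49483/9 ≈ 5498.1)
N(p) = -181/5 (N(p) = (-181/(p/p))/5 = (-181/1)/5 = (-181*1)/5 = (⅕)*(-181) = -181/5)
1/((-16095)*N(-158)) + 32575/n = 1/((-16095)*(-181/5)) + 32575/(49483/9) = -1/16095*(-5/181) + 32575*(9/49483) = 1/582639 + 293175/49483 = 170815238308/28830725637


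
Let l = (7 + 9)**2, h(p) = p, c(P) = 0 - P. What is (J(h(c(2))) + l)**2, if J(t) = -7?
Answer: 62001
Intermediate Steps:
c(P) = -P
l = 256 (l = 16**2 = 256)
(J(h(c(2))) + l)**2 = (-7 + 256)**2 = 249**2 = 62001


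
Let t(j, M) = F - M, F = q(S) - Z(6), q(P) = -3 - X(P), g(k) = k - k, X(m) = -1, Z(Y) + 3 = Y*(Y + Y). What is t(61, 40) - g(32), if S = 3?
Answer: -111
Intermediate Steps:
Z(Y) = -3 + 2*Y² (Z(Y) = -3 + Y*(Y + Y) = -3 + Y*(2*Y) = -3 + 2*Y²)
g(k) = 0
q(P) = -2 (q(P) = -3 - 1*(-1) = -3 + 1 = -2)
F = -71 (F = -2 - (-3 + 2*6²) = -2 - (-3 + 2*36) = -2 - (-3 + 72) = -2 - 1*69 = -2 - 69 = -71)
t(j, M) = -71 - M
t(61, 40) - g(32) = (-71 - 1*40) - 1*0 = (-71 - 40) + 0 = -111 + 0 = -111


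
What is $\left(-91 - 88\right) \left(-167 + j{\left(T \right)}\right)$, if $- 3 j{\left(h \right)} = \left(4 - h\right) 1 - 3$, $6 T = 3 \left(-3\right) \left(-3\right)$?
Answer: $\frac{178105}{6} \approx 29684.0$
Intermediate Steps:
$T = \frac{9}{2}$ ($T = \frac{3 \left(-3\right) \left(-3\right)}{6} = \frac{\left(-9\right) \left(-3\right)}{6} = \frac{1}{6} \cdot 27 = \frac{9}{2} \approx 4.5$)
$j{\left(h \right)} = - \frac{1}{3} + \frac{h}{3}$ ($j{\left(h \right)} = - \frac{\left(4 - h\right) 1 - 3}{3} = - \frac{\left(4 - h\right) - 3}{3} = - \frac{1 - h}{3} = - \frac{1}{3} + \frac{h}{3}$)
$\left(-91 - 88\right) \left(-167 + j{\left(T \right)}\right) = \left(-91 - 88\right) \left(-167 + \left(- \frac{1}{3} + \frac{1}{3} \cdot \frac{9}{2}\right)\right) = - 179 \left(-167 + \left(- \frac{1}{3} + \frac{3}{2}\right)\right) = - 179 \left(-167 + \frac{7}{6}\right) = \left(-179\right) \left(- \frac{995}{6}\right) = \frac{178105}{6}$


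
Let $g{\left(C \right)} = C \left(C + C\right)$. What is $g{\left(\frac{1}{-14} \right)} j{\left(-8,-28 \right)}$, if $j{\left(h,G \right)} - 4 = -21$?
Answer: $- \frac{17}{98} \approx -0.17347$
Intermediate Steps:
$j{\left(h,G \right)} = -17$ ($j{\left(h,G \right)} = 4 - 21 = -17$)
$g{\left(C \right)} = 2 C^{2}$ ($g{\left(C \right)} = C 2 C = 2 C^{2}$)
$g{\left(\frac{1}{-14} \right)} j{\left(-8,-28 \right)} = 2 \left(\frac{1}{-14}\right)^{2} \left(-17\right) = 2 \left(- \frac{1}{14}\right)^{2} \left(-17\right) = 2 \cdot \frac{1}{196} \left(-17\right) = \frac{1}{98} \left(-17\right) = - \frac{17}{98}$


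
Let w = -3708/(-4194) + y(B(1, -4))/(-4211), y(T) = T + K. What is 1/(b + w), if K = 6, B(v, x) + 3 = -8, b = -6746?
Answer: -981163/6618056967 ≈ -0.00014826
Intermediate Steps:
B(v, x) = -11 (B(v, x) = -3 - 8 = -11)
y(T) = 6 + T (y(T) = T + 6 = 6 + T)
w = 868631/981163 (w = -3708/(-4194) + (6 - 11)/(-4211) = -3708*(-1/4194) - 5*(-1/4211) = 206/233 + 5/4211 = 868631/981163 ≈ 0.88531)
1/(b + w) = 1/(-6746 + 868631/981163) = 1/(-6618056967/981163) = -981163/6618056967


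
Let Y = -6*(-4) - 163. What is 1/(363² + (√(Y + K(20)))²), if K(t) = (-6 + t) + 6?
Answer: 1/131650 ≈ 7.5959e-6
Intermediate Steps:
K(t) = t
Y = -139 (Y = 24 - 163 = -139)
1/(363² + (√(Y + K(20)))²) = 1/(363² + (√(-139 + 20))²) = 1/(131769 + (√(-119))²) = 1/(131769 + (I*√119)²) = 1/(131769 - 119) = 1/131650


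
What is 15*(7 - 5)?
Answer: 30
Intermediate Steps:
15*(7 - 5) = 15*2 = 30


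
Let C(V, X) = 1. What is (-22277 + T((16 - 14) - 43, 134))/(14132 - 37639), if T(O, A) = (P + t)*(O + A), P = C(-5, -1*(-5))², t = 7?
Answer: 21533/23507 ≈ 0.91603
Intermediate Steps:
P = 1 (P = 1² = 1)
T(O, A) = 8*A + 8*O (T(O, A) = (1 + 7)*(O + A) = 8*(A + O) = 8*A + 8*O)
(-22277 + T((16 - 14) - 43, 134))/(14132 - 37639) = (-22277 + (8*134 + 8*((16 - 14) - 43)))/(14132 - 37639) = (-22277 + (1072 + 8*(2 - 43)))/(-23507) = (-22277 + (1072 + 8*(-41)))*(-1/23507) = (-22277 + (1072 - 328))*(-1/23507) = (-22277 + 744)*(-1/23507) = -21533*(-1/23507) = 21533/23507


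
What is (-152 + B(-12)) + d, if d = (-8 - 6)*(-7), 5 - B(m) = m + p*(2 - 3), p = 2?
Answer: -35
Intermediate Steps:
B(m) = 7 - m (B(m) = 5 - (m + 2*(2 - 3)) = 5 - (m + 2*(-1)) = 5 - (m - 2) = 5 - (-2 + m) = 5 + (2 - m) = 7 - m)
d = 98 (d = -14*(-7) = 98)
(-152 + B(-12)) + d = (-152 + (7 - 1*(-12))) + 98 = (-152 + (7 + 12)) + 98 = (-152 + 19) + 98 = -133 + 98 = -35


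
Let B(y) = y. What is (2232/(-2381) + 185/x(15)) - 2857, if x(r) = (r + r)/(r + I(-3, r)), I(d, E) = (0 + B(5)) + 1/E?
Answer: -585910213/214290 ≈ -2734.2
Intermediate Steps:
I(d, E) = 5 + 1/E (I(d, E) = (0 + 5) + 1/E = 5 + 1/E)
x(r) = 2*r/(5 + r + 1/r) (x(r) = (r + r)/(r + (5 + 1/r)) = (2*r)/(5 + r + 1/r) = 2*r/(5 + r + 1/r))
(2232/(-2381) + 185/x(15)) - 2857 = (2232/(-2381) + 185/((2*15**2/(1 + 15**2 + 5*15)))) - 2857 = (2232*(-1/2381) + 185/((2*225/(1 + 225 + 75)))) - 2857 = (-2232/2381 + 185/((2*225/301))) - 2857 = (-2232/2381 + 185/((2*225*(1/301)))) - 2857 = (-2232/2381 + 185/(450/301)) - 2857 = (-2232/2381 + 185*(301/450)) - 2857 = (-2232/2381 + 11137/90) - 2857 = 26316317/214290 - 2857 = -585910213/214290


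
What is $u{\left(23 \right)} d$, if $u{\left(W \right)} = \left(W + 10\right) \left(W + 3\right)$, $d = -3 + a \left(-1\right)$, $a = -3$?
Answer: $0$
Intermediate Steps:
$d = 0$ ($d = -3 - -3 = -3 + 3 = 0$)
$u{\left(W \right)} = \left(3 + W\right) \left(10 + W\right)$ ($u{\left(W \right)} = \left(10 + W\right) \left(3 + W\right) = \left(3 + W\right) \left(10 + W\right)$)
$u{\left(23 \right)} d = \left(30 + 23^{2} + 13 \cdot 23\right) 0 = \left(30 + 529 + 299\right) 0 = 858 \cdot 0 = 0$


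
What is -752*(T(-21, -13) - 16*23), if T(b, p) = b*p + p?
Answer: 81216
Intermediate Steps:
T(b, p) = p + b*p
-752*(T(-21, -13) - 16*23) = -752*(-13*(1 - 21) - 16*23) = -752*(-13*(-20) - 368) = -752*(260 - 368) = -752*(-108) = 81216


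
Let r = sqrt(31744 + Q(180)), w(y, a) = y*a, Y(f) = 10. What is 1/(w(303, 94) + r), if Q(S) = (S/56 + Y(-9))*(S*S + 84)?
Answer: 99687/2837671645 - sqrt(22588846)/5675343290 ≈ 3.4292e-5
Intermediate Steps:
w(y, a) = a*y
Q(S) = (10 + S/56)*(84 + S**2) (Q(S) = (S/56 + 10)*(S*S + 84) = (S*(1/56) + 10)*(S**2 + 84) = (S/56 + 10)*(84 + S**2) = (10 + S/56)*(84 + S**2))
r = sqrt(22588846)/7 (r = sqrt(31744 + (840 + 10*180**2 + (1/56)*180**3 + (3/2)*180)) = sqrt(31744 + (840 + 10*32400 + (1/56)*5832000 + 270)) = sqrt(31744 + (840 + 324000 + 729000/7 + 270)) = sqrt(31744 + 3004770/7) = sqrt(3226978/7) = sqrt(22588846)/7 ≈ 678.97)
1/(w(303, 94) + r) = 1/(94*303 + sqrt(22588846)/7) = 1/(28482 + sqrt(22588846)/7)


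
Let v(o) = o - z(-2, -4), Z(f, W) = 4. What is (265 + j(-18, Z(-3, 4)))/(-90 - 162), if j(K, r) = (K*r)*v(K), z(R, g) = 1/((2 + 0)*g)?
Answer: -388/63 ≈ -6.1587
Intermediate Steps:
z(R, g) = 1/(2*g)
v(o) = ⅛ + o (v(o) = o - 1/(2*(-4)) = o - (-1)/(2*4) = o - 1*(-⅛) = o + ⅛ = ⅛ + o)
j(K, r) = K*r*(⅛ + K) (j(K, r) = (K*r)*(⅛ + K) = K*r*(⅛ + K))
(265 + j(-18, Z(-3, 4)))/(-90 - 162) = (265 + (⅛)*(-18)*4*(1 + 8*(-18)))/(-90 - 162) = (265 + (⅛)*(-18)*4*(1 - 144))/(-252) = (265 + (⅛)*(-18)*4*(-143))*(-1/252) = (265 + 1287)*(-1/252) = 1552*(-1/252) = -388/63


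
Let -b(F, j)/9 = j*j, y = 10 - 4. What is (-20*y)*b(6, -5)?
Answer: 27000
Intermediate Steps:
y = 6
b(F, j) = -9*j² (b(F, j) = -9*j*j = -9*j²)
(-20*y)*b(6, -5) = (-20*6)*(-9*(-5)²) = -(-1080)*25 = -120*(-225) = 27000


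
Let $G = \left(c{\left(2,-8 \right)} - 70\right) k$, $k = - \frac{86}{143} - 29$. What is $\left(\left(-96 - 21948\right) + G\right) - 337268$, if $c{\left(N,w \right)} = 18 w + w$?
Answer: $- \frac{50441890}{143} \approx -3.5274 \cdot 10^{5}$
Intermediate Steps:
$k = - \frac{4233}{143}$ ($k = \left(-86\right) \frac{1}{143} - 29 = - \frac{86}{143} - 29 = - \frac{4233}{143} \approx -29.601$)
$c{\left(N,w \right)} = 19 w$
$G = \frac{939726}{143}$ ($G = \left(19 \left(-8\right) - 70\right) \left(- \frac{4233}{143}\right) = \left(-152 - 70\right) \left(- \frac{4233}{143}\right) = \left(-222\right) \left(- \frac{4233}{143}\right) = \frac{939726}{143} \approx 6571.5$)
$\left(\left(-96 - 21948\right) + G\right) - 337268 = \left(\left(-96 - 21948\right) + \frac{939726}{143}\right) - 337268 = \left(-22044 + \frac{939726}{143}\right) - 337268 = - \frac{2212566}{143} - 337268 = - \frac{50441890}{143}$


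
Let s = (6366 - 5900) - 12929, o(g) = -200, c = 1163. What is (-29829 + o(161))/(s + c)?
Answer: 30029/11300 ≈ 2.6574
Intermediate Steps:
s = -12463 (s = 466 - 12929 = -12463)
(-29829 + o(161))/(s + c) = (-29829 - 200)/(-12463 + 1163) = -30029/(-11300) = -30029*(-1/11300) = 30029/11300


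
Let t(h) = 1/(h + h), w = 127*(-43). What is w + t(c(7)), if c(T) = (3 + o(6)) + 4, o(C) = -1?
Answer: -65531/12 ≈ -5460.9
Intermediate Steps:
c(T) = 6 (c(T) = (3 - 1) + 4 = 2 + 4 = 6)
w = -5461
t(h) = 1/(2*h)
w + t(c(7)) = -5461 + (½)/6 = -5461 + (½)*(⅙) = -5461 + 1/12 = -65531/12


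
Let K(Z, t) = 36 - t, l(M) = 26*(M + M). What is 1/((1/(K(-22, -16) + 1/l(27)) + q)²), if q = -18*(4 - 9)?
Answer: 5330314081/43193996861796 ≈ 0.00012340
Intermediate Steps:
l(M) = 52*M (l(M) = 26*(2*M) = 52*M)
q = 90 (q = -18*(-5) = 90)
1/((1/(K(-22, -16) + 1/l(27)) + q)²) = 1/((1/((36 - 1*(-16)) + 1/(52*27)) + 90)²) = 1/((1/((36 + 16) + 1/1404) + 90)²) = 1/((1/(52 + 1/1404) + 90)²) = 1/((1/(73009/1404) + 90)²) = 1/((1404/73009 + 90)²) = 1/((6572214/73009)²) = 1/(43193996861796/5330314081) = 5330314081/43193996861796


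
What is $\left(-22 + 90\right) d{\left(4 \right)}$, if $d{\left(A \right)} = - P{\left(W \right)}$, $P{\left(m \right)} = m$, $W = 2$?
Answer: $-136$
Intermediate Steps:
$d{\left(A \right)} = -2$ ($d{\left(A \right)} = \left(-1\right) 2 = -2$)
$\left(-22 + 90\right) d{\left(4 \right)} = \left(-22 + 90\right) \left(-2\right) = 68 \left(-2\right) = -136$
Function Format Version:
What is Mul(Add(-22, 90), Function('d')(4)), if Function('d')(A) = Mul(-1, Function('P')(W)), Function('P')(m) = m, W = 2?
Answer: -136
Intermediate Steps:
Function('d')(A) = -2 (Function('d')(A) = Mul(-1, 2) = -2)
Mul(Add(-22, 90), Function('d')(4)) = Mul(Add(-22, 90), -2) = Mul(68, -2) = -136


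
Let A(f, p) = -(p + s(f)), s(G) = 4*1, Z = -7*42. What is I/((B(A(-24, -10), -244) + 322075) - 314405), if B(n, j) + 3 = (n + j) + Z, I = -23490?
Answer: -4698/1427 ≈ -3.2922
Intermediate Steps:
Z = -294
s(G) = 4
A(f, p) = -4 - p (A(f, p) = -(p + 4) = -(4 + p) = -4 - p)
B(n, j) = -297 + j + n (B(n, j) = -3 + ((n + j) - 294) = -3 + ((j + n) - 294) = -3 + (-294 + j + n) = -297 + j + n)
I/((B(A(-24, -10), -244) + 322075) - 314405) = -23490/(((-297 - 244 + (-4 - 1*(-10))) + 322075) - 314405) = -23490/(((-297 - 244 + (-4 + 10)) + 322075) - 314405) = -23490/(((-297 - 244 + 6) + 322075) - 314405) = -23490/((-535 + 322075) - 314405) = -23490/(321540 - 314405) = -23490/7135 = -23490*1/7135 = -4698/1427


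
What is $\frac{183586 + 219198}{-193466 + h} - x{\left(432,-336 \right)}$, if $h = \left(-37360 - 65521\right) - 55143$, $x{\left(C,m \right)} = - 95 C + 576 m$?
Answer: $\frac{41225357728}{175745} \approx 2.3457 \cdot 10^{5}$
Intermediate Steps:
$h = -158024$ ($h = -102881 - 55143 = -158024$)
$\frac{183586 + 219198}{-193466 + h} - x{\left(432,-336 \right)} = \frac{183586 + 219198}{-193466 - 158024} - \left(\left(-95\right) 432 + 576 \left(-336\right)\right) = \frac{402784}{-351490} - \left(-41040 - 193536\right) = 402784 \left(- \frac{1}{351490}\right) - -234576 = - \frac{201392}{175745} + 234576 = \frac{41225357728}{175745}$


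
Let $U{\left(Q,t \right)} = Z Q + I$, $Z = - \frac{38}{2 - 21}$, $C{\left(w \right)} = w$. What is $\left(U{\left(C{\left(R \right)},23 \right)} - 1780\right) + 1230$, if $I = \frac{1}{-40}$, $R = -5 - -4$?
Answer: $- \frac{22081}{40} \approx -552.03$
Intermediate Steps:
$R = -1$ ($R = -5 + 4 = -1$)
$I = - \frac{1}{40} \approx -0.025$
$Z = 2$ ($Z = - \frac{38}{-19} = \left(-38\right) \left(- \frac{1}{19}\right) = 2$)
$U{\left(Q,t \right)} = - \frac{1}{40} + 2 Q$ ($U{\left(Q,t \right)} = 2 Q - \frac{1}{40} = - \frac{1}{40} + 2 Q$)
$\left(U{\left(C{\left(R \right)},23 \right)} - 1780\right) + 1230 = \left(\left(- \frac{1}{40} + 2 \left(-1\right)\right) - 1780\right) + 1230 = \left(\left(- \frac{1}{40} - 2\right) - 1780\right) + 1230 = \left(- \frac{81}{40} - 1780\right) + 1230 = - \frac{71281}{40} + 1230 = - \frac{22081}{40}$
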